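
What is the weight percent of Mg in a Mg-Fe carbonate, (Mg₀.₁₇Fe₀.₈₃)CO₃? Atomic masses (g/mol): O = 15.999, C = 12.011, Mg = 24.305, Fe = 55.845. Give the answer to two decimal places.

M((Mg₀.₁₇Fe₀.₈₃)CO₃) = 110.491 g/mol.
Mg contributes 0.17 × 24.305 = 4.132 g per mole.
4.132/110.491 = 0.0374 → 3.74%.

3.74 weight percent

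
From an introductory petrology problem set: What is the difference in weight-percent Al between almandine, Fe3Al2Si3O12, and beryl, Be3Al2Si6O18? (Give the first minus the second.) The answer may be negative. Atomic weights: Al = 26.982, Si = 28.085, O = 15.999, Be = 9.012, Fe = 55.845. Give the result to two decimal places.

First mineral: 53.964 g Al in 497.742 g formula = 10.84 wt% Al.
Second mineral: 53.964 g Al in 537.492 g formula = 10.04 wt% Al.
10.84% − 10.04% gives a difference of 0.80 percentage points.

0.80 percentage points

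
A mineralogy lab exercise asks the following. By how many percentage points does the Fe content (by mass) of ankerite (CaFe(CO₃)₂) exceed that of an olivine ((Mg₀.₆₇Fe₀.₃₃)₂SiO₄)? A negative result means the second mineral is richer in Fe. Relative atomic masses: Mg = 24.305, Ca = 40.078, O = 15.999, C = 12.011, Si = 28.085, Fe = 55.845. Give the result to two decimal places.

3.04 percentage points

First mineral: 55.845 g Fe in 215.939 g formula = 25.86 wt% Fe.
Second mineral: 36.858 g Fe in 161.507 g formula = 22.82 wt% Fe.
25.86% − 22.82% gives a difference of 3.04 percentage points.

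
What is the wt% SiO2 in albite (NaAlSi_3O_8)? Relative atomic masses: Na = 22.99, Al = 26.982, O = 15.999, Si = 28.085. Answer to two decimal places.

68.74 wt%

M(NaAlSi_3O_8) = 262.219 g/mol; M(SiO2) = 60.083 g/mol.
Moles SiO2 per formula unit = 3 Si ÷ 1 = 3.0000.
SiO2 fraction = (3.0000 × 60.083) / 262.219 = 180.249/262.219 = 0.6874.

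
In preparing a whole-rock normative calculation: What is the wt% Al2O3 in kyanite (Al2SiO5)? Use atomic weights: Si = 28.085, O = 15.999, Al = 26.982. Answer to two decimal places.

Molar mass of Al2SiO5 = 2*26.982 + 1*28.085 + 5*15.999 = 162.044 g/mol.
Each formula unit contains 2 Al, equivalent to 2/2 = 1.0000 mol Al2O3.
M(Al2O3) = 2×26.982 + 3×15.999 = 101.961 g/mol.
Mass of Al2O3 per formula unit = 1.0000 × 101.961 = 101.961 g.
Al2O3 wt% = 101.961 / 162.044 × 100 = 62.92%.

62.92 wt%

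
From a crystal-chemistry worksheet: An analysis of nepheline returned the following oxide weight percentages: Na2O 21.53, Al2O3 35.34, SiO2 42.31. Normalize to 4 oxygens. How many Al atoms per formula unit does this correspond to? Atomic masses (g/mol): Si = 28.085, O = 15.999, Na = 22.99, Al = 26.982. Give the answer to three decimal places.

0.992 Al apfu

21.53 wt% Na2O ÷ 61.979 g/mol = 0.34738 mol, giving 0.69476 Na and 0.34738 O.
35.34 wt% Al2O3 ÷ 101.961 g/mol = 0.34660 mol, giving 0.69320 Al and 1.03980 O.
42.31 wt% SiO2 ÷ 60.083 g/mol = 0.70419 mol, giving 0.70419 Si and 1.40838 O.
Oxygen sums to 2.79556; scaling by 4/2.79556 = 1.43084 puts the formula on 4 O.
Al: 0.69320 × 1.43084 = 0.992 atoms per formula unit.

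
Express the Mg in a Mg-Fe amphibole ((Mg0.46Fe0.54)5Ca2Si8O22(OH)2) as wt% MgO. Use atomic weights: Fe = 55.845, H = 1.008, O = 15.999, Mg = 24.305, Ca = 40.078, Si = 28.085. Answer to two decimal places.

Formula mass = 897.511 g/mol.
2.30 Mg → 2.3000 mol MgO per formula unit; M(MgO) = 40.304, so MgO mass = 92.699 g.
92.699/897.511 × 100 = 10.33 wt%.

10.33 wt%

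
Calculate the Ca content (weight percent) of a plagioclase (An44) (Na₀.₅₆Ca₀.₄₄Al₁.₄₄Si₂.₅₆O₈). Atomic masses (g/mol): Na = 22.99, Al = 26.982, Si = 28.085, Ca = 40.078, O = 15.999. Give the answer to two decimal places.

6.55 weight percent

M(Na₀.₅₆Ca₀.₄₄Al₁.₄₄Si₂.₅₆O₈) = 269.252 g/mol.
Ca contributes 0.44 × 40.078 = 17.634 g per mole.
17.634/269.252 = 0.0655 → 6.55%.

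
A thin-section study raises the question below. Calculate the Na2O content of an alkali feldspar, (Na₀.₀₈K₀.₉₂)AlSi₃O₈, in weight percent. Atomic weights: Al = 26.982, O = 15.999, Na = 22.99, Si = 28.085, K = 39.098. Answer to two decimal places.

M((Na₀.₀₈K₀.₉₂)AlSi₃O₈) = 277.038 g/mol; M(Na2O) = 61.979 g/mol.
Moles Na2O per formula unit = 0.08 Na ÷ 2 = 0.0400.
Na2O fraction = (0.0400 × 61.979) / 277.038 = 2.479/277.038 = 0.0089.

0.89 wt%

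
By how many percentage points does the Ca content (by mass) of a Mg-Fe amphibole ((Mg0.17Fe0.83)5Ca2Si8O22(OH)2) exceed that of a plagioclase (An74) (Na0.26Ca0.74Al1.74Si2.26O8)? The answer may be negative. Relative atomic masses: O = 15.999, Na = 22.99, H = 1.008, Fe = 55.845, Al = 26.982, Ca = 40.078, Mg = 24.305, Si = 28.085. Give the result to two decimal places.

-2.32 percentage points

Ca in (Mg0.17Fe0.83)5Ca2Si8O22(OH)2: molar mass 943.244 g/mol; 2×40.078 = 80.156 g → 8.50 wt%.
Ca in Na0.26Ca0.74Al1.74Si2.26O8: molar mass 274.048 g/mol; 0.74×40.078 = 29.658 g → 10.82 wt%.
Difference = 8.50 − 10.82 = -2.32 percentage points.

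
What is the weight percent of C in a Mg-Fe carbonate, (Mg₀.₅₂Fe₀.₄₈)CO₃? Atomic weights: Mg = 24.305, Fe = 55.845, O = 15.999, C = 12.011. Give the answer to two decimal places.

12.08 weight percent

M((Mg₀.₅₂Fe₀.₄₈)CO₃) = 99.452 g/mol.
C contributes 1 × 12.011 = 12.011 g per mole.
12.011/99.452 = 0.1208 → 12.08%.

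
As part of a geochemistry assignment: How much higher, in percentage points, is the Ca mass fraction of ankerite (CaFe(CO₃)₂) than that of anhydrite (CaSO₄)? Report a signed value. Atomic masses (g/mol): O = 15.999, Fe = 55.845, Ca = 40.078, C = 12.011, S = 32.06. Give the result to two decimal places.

Ca in CaFe(CO₃)₂: molar mass 215.939 g/mol; 1×40.078 = 40.078 g → 18.56 wt%.
Ca in CaSO₄: molar mass 136.134 g/mol; 1×40.078 = 40.078 g → 29.44 wt%.
Difference = 18.56 − 29.44 = -10.88 percentage points.

-10.88 percentage points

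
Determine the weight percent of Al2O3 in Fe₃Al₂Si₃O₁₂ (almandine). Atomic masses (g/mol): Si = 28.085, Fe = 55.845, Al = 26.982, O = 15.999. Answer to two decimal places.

Formula mass = 497.742 g/mol.
2 Al → 1.0000 mol Al2O3 per formula unit; M(Al2O3) = 101.961, so Al2O3 mass = 101.961 g.
101.961/497.742 × 100 = 20.48 wt%.

20.48 wt%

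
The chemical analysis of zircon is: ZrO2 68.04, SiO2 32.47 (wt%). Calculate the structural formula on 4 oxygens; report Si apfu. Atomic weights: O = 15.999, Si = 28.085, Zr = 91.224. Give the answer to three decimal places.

0.989 Si apfu

ZrO2 (M=123.222): mol = 0.55217; Zr = 0.55217, O = 1.10434.
SiO2 (M=60.083): mol = 0.54042; Si = 0.54042, O = 1.08084.
ΣO = 2.18518; factor = 4/ΣO = 1.83051.
Si apfu = 0.54042 × 1.83051 = 0.989.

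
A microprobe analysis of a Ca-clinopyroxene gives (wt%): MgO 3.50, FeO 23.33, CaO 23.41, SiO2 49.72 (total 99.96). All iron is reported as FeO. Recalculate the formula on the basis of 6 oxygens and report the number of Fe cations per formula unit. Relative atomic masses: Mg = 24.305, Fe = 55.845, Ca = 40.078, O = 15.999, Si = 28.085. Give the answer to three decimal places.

MgO: 3.50/40.304 = 0.08684 mol → 0.08684 mol Mg, 0.08684 mol O.
FeO: 23.33/71.844 = 0.32473 mol → 0.32473 mol Fe, 0.32473 mol O.
CaO: 23.41/56.077 = 0.41746 mol → 0.41746 mol Ca, 0.41746 mol O.
SiO2: 49.72/60.083 = 0.82752 mol → 0.82752 mol Si, 1.65504 mol O.
Total oxygen = 2.48407 mol. Normalization factor = 6/2.48407 = 2.41539.
Fe per 6 O = 0.32473 × 2.41539 = 0.784.

0.784 Fe apfu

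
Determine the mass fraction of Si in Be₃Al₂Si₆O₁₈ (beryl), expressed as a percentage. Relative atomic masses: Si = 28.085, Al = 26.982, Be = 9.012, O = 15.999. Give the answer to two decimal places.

31.35 mass %

M(Be₃Al₂Si₆O₁₈) = 537.492 g/mol.
Si contributes 6 × 28.085 = 168.510 g per mole.
168.510/537.492 = 0.3135 → 31.35%.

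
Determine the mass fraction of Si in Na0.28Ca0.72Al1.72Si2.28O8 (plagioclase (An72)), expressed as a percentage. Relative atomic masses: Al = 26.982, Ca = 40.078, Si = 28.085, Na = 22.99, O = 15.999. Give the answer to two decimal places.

23.39 wt%

M(Na0.28Ca0.72Al1.72Si2.28O8) = 273.728 g/mol.
Si contributes 2.28 × 28.085 = 64.034 g per mole.
64.034/273.728 = 0.2339 → 23.39%.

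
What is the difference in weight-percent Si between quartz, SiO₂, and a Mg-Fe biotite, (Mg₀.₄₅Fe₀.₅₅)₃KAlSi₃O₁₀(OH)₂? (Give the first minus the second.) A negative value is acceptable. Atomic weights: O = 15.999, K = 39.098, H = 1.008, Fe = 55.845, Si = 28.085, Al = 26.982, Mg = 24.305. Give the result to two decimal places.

28.79 percentage points

M(SiO₂) = 60.083 g/mol, so wt% Si = 28.085/60.083 × 100 = 46.74%.
M((Mg₀.₄₅Fe₀.₅₅)₃KAlSi₃O₁₀(OH)₂) = 469.295 g/mol, so wt% Si = 84.255/469.295 × 100 = 17.95%.
46.74 − 17.95 = 28.79 pp.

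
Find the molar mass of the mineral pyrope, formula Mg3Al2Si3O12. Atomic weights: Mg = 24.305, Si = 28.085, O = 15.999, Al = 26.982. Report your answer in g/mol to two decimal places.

Mg: 3 × 24.305 = 72.9150
Al: 2 × 26.982 = 53.9640
Si: 3 × 28.085 = 84.2550
O: 12 × 15.999 = 191.9880
Summing the contributions gives the formula mass.

403.12 g/mol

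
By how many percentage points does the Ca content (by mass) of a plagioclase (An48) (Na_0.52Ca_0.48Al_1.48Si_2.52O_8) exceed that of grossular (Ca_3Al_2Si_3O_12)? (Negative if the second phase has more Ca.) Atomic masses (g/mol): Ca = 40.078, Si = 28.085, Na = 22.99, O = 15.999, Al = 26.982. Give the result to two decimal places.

-19.56 percentage points

Ca in Na_0.52Ca_0.48Al_1.48Si_2.52O_8: molar mass 269.892 g/mol; 0.48×40.078 = 19.237 g → 7.13 wt%.
Ca in Ca_3Al_2Si_3O_12: molar mass 450.441 g/mol; 3×40.078 = 120.234 g → 26.69 wt%.
Difference = 7.13 − 26.69 = -19.56 percentage points.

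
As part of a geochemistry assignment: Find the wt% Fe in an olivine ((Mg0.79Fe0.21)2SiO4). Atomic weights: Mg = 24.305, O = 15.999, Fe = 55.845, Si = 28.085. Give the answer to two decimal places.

15.24 mass %

Molar mass of (Mg0.79Fe0.21)2SiO4: 1.58×24.305 + 0.42×55.845 + 1×28.085 + 4×15.999 = 153.938 g/mol.
Mass of Fe per formula unit: 0.42 × 55.845 = 23.455 g.
Weight fraction Fe = 23.455 / 153.938 = 0.1524.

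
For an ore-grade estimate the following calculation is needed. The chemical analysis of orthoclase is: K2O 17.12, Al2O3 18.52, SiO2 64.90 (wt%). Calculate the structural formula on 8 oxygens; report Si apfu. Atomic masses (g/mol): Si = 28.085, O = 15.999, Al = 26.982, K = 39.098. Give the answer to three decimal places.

2.993 Si apfu

K2O (M=94.195): mol = 0.18175; K = 0.36350, O = 0.18175.
Al2O3 (M=101.961): mol = 0.18164; Al = 0.36328, O = 0.54492.
SiO2 (M=60.083): mol = 1.08017; Si = 1.08017, O = 2.16034.
ΣO = 2.88701; factor = 8/ΣO = 2.77103.
Si apfu = 1.08017 × 2.77103 = 2.993.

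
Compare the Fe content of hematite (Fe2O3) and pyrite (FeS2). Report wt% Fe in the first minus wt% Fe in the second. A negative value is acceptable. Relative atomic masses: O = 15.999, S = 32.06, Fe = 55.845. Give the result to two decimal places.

Fe in Fe2O3: molar mass 159.687 g/mol; 2×55.845 = 111.690 g → 69.94 wt%.
Fe in FeS2: molar mass 119.965 g/mol; 1×55.845 = 55.845 g → 46.55 wt%.
Difference = 69.94 − 46.55 = 23.39 percentage points.

23.39 percentage points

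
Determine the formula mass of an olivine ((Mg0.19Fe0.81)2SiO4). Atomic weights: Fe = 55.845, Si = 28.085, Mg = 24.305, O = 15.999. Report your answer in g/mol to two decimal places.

191.79 g/mol

M = 0.38×24.305 + 1.62×55.845 + 1×28.085 + 4×15.999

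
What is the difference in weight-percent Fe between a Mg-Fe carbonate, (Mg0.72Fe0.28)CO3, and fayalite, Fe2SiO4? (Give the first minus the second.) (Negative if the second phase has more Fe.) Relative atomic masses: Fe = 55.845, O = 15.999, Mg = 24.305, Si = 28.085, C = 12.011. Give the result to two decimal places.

First mineral: 15.637 g Fe in 93.144 g formula = 16.79 wt% Fe.
Second mineral: 111.690 g Fe in 203.771 g formula = 54.81 wt% Fe.
16.79% − 54.81% gives a difference of -38.02 percentage points.

-38.02 percentage points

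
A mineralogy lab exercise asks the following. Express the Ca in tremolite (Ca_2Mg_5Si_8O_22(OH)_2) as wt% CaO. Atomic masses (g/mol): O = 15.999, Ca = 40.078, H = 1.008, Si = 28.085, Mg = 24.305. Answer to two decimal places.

13.81 wt%

Formula mass = 812.353 g/mol.
2 Ca → 2.0000 mol CaO per formula unit; M(CaO) = 56.077, so CaO mass = 112.154 g.
112.154/812.353 × 100 = 13.81 wt%.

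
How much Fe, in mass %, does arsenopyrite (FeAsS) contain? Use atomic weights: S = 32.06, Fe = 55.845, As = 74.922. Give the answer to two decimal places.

34.30 mass %

Molar mass of FeAsS: 1×55.845 + 1×74.922 + 1×32.06 = 162.827 g/mol.
Mass of Fe per formula unit: 1 × 55.845 = 55.845 g.
Weight fraction Fe = 55.845 / 162.827 = 0.3430.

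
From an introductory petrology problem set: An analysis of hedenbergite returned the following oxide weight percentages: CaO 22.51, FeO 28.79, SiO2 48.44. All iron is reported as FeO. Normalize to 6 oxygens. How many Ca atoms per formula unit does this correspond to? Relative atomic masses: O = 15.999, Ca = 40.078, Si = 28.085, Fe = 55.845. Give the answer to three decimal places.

22.51 wt% CaO ÷ 56.077 g/mol = 0.40141 mol, giving 0.40141 Ca and 0.40141 O.
28.79 wt% FeO ÷ 71.844 g/mol = 0.40073 mol, giving 0.40073 Fe and 0.40073 O.
48.44 wt% SiO2 ÷ 60.083 g/mol = 0.80622 mol, giving 0.80622 Si and 1.61244 O.
Oxygen sums to 2.41458; scaling by 6/2.41458 = 2.48490 puts the formula on 6 O.
Ca: 0.40141 × 2.48490 = 0.997 atoms per formula unit.

0.997 Ca apfu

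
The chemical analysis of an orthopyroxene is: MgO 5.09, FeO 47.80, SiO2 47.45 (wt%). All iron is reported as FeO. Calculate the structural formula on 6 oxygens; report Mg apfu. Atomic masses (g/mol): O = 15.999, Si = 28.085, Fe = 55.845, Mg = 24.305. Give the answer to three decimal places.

0.320 Mg apfu

5.09 wt% MgO ÷ 40.304 g/mol = 0.12629 mol, giving 0.12629 Mg and 0.12629 O.
47.80 wt% FeO ÷ 71.844 g/mol = 0.66533 mol, giving 0.66533 Fe and 0.66533 O.
47.45 wt% SiO2 ÷ 60.083 g/mol = 0.78974 mol, giving 0.78974 Si and 1.57948 O.
Oxygen sums to 2.37110; scaling by 6/2.37110 = 2.53047 puts the formula on 6 O.
Mg: 0.12629 × 2.53047 = 0.320 atoms per formula unit.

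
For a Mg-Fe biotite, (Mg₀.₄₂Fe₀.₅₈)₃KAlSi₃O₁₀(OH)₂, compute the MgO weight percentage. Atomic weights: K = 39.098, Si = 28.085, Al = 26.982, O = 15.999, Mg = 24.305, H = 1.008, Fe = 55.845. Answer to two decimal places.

Molar mass of (Mg₀.₄₂Fe₀.₅₈)₃KAlSi₃O₁₀(OH)₂ = 1.26·24.305 + 1.74·55.845 + 1·39.098 + 1·26.982 + 3·28.085 + 12·15.999 + 2·1.008 = 472.134 g/mol.
Each formula unit contains 1.26 Mg, equivalent to 1.26/1 = 1.2600 mol MgO.
M(MgO) = 1×24.305 + 1×15.999 = 40.304 g/mol.
Mass of MgO per formula unit = 1.2600 × 40.304 = 50.783 g.
MgO wt% = 50.783 / 472.134 × 100 = 10.76%.

10.76 wt%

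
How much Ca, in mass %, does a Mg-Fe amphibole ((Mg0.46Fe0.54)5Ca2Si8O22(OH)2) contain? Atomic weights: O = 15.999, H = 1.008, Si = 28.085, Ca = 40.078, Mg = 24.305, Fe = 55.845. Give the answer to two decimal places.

Formula mass = 2.30·24.305 + 2.70·55.845 + 2·40.078 + 8·28.085 + 24·15.999 + 2·1.008 = 897.511 g/mol, of which 80.156 g is Ca.
So Ca makes up 80.156/897.511 = 0.0893 of the mass, i.e. 8.93%.

8.93 mass %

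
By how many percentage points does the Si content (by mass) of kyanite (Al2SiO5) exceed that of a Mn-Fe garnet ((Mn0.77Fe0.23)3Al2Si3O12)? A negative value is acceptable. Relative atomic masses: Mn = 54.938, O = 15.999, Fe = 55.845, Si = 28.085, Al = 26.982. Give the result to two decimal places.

0.33 percentage points

M(Al2SiO5) = 162.044 g/mol, so wt% Si = 28.085/162.044 × 100 = 17.33%.
M((Mn0.77Fe0.23)3Al2Si3O12) = 495.647 g/mol, so wt% Si = 84.255/495.647 × 100 = 17.00%.
17.33 − 17.00 = 0.33 pp.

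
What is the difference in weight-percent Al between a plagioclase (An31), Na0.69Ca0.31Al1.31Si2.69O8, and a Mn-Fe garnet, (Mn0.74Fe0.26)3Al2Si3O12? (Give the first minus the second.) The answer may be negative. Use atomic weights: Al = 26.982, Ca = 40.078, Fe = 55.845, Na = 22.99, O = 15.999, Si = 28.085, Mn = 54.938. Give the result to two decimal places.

2.34 percentage points

First mineral: 35.346 g Al in 267.174 g formula = 13.23 wt% Al.
Second mineral: 53.964 g Al in 495.728 g formula = 10.89 wt% Al.
13.23% − 10.89% gives a difference of 2.34 percentage points.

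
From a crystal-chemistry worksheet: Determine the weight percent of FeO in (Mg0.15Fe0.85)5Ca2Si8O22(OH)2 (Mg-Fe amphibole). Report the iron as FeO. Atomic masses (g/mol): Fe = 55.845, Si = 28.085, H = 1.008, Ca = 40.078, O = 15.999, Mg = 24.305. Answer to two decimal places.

32.26 wt%

M((Mg0.15Fe0.85)5Ca2Si8O22(OH)2) = 946.398 g/mol; M(FeO) = 71.844 g/mol.
Moles FeO per formula unit = 4.25 Fe ÷ 1 = 4.2500.
FeO fraction = (4.2500 × 71.844) / 946.398 = 305.337/946.398 = 0.3226.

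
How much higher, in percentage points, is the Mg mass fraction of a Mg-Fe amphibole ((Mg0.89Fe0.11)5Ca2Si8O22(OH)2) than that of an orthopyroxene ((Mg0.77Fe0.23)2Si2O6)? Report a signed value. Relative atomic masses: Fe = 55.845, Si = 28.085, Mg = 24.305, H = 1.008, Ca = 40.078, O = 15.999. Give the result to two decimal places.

-4.35 percentage points

First mineral: 108.157 g Mg in 829.700 g formula = 13.04 wt% Mg.
Second mineral: 37.430 g Mg in 215.282 g formula = 17.39 wt% Mg.
13.04% − 17.39% gives a difference of -4.35 percentage points.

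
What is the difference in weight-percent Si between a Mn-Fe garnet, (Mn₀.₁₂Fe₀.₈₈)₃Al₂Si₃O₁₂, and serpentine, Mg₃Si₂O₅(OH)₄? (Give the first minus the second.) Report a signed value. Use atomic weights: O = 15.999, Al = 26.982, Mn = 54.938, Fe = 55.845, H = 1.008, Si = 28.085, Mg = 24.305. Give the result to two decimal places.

-3.33 percentage points

Si in (Mn₀.₁₂Fe₀.₈₈)₃Al₂Si₃O₁₂: molar mass 497.415 g/mol; 3×28.085 = 84.255 g → 16.94 wt%.
Si in Mg₃Si₂O₅(OH)₄: molar mass 277.108 g/mol; 2×28.085 = 56.170 g → 20.27 wt%.
Difference = 16.94 − 20.27 = -3.33 percentage points.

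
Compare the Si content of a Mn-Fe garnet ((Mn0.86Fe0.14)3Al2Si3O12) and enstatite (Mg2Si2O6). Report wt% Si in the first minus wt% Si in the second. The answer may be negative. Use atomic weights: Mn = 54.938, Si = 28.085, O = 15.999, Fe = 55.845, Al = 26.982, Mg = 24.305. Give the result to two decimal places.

-10.97 percentage points

First mineral: 84.255 g Si in 495.402 g formula = 17.01 wt% Si.
Second mineral: 56.170 g Si in 200.774 g formula = 27.98 wt% Si.
17.01% − 27.98% gives a difference of -10.97 percentage points.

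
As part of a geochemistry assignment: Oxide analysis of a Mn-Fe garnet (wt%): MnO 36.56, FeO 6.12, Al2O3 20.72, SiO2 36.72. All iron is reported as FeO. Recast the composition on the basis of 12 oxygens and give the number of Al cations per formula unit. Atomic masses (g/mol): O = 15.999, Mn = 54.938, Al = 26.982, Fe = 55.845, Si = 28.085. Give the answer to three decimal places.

MnO: 36.56/70.937 = 0.51539 mol → 0.51539 mol Mn, 0.51539 mol O.
FeO: 6.12/71.844 = 0.08518 mol → 0.08518 mol Fe, 0.08518 mol O.
Al2O3: 20.72/101.961 = 0.20321 mol → 0.40642 mol Al, 0.60963 mol O.
SiO2: 36.72/60.083 = 0.61115 mol → 0.61115 mol Si, 1.22230 mol O.
Total oxygen = 2.43250 mol. Normalization factor = 12/2.43250 = 4.93320.
Al per 12 O = 0.40642 × 4.93320 = 2.005.

2.005 Al apfu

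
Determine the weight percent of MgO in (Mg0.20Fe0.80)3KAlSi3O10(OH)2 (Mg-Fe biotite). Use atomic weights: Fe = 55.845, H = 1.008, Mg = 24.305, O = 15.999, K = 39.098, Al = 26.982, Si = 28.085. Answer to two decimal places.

4.91 wt%

M((Mg0.20Fe0.80)3KAlSi3O10(OH)2) = 492.950 g/mol; M(MgO) = 40.304 g/mol.
Moles MgO per formula unit = 0.60 Mg ÷ 1 = 0.6000.
MgO fraction = (0.6000 × 40.304) / 492.950 = 24.182/492.950 = 0.0491.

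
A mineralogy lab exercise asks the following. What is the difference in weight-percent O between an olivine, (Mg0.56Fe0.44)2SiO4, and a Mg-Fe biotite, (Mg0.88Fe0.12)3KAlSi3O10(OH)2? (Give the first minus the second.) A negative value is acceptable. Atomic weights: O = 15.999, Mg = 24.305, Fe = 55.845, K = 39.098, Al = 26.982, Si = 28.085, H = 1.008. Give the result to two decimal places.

M((Mg0.56Fe0.44)2SiO4) = 168.446 g/mol, so wt% O = 63.996/168.446 × 100 = 37.99%.
M((Mg0.88Fe0.12)3KAlSi3O10(OH)2) = 428.608 g/mol, so wt% O = 191.988/428.608 × 100 = 44.79%.
37.99 − 44.79 = -6.80 pp.

-6.80 percentage points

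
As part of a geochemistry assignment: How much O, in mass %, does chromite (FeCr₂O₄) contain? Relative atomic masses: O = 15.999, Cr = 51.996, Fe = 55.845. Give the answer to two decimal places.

Formula mass = 1*55.845 + 2*51.996 + 4*15.999 = 223.833 g/mol, of which 63.996 g is O.
So O makes up 63.996/223.833 = 0.2859 of the mass, i.e. 28.59%.

28.59 mass %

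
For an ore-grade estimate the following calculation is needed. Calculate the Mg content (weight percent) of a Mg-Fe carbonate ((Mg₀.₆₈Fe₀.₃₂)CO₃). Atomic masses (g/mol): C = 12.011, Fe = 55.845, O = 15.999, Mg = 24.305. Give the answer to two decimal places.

Formula mass = 0.68*24.305 + 0.32*55.845 + 1*12.011 + 3*15.999 = 94.406 g/mol, of which 16.527 g is Mg.
So Mg makes up 16.527/94.406 = 0.1751 of the mass, i.e. 17.51%.

17.51 weight percent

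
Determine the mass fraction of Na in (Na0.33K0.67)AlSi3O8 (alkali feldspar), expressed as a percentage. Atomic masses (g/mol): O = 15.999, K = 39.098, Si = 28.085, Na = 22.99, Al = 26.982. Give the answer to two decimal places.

2.78 weight percent

Formula mass = 0.33·22.99 + 0.67·39.098 + 1·26.982 + 3·28.085 + 8·15.999 = 273.011 g/mol, of which 7.587 g is Na.
So Na makes up 7.587/273.011 = 0.0278 of the mass, i.e. 2.78%.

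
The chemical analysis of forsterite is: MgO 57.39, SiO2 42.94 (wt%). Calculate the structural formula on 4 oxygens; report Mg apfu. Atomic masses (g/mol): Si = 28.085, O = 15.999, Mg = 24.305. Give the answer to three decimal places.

1.996 Mg apfu

MgO: 57.39/40.304 = 1.42393 mol → 1.42393 mol Mg, 1.42393 mol O.
SiO2: 42.94/60.083 = 0.71468 mol → 0.71468 mol Si, 1.42936 mol O.
Total oxygen = 2.85329 mol. Normalization factor = 4/2.85329 = 1.40189.
Mg per 4 O = 1.42393 × 1.40189 = 1.996.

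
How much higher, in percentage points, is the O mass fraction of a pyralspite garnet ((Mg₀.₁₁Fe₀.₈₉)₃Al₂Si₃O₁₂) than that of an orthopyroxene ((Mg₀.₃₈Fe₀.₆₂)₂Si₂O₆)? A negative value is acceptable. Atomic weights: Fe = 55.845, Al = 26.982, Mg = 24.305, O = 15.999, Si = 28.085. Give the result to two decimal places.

-0.62 percentage points

M((Mg₀.₁₁Fe₀.₈₉)₃Al₂Si₃O₁₂) = 487.334 g/mol, so wt% O = 191.988/487.334 × 100 = 39.40%.
M((Mg₀.₃₈Fe₀.₆₂)₂Si₂O₆) = 239.884 g/mol, so wt% O = 95.994/239.884 × 100 = 40.02%.
39.40 − 40.02 = -0.62 pp.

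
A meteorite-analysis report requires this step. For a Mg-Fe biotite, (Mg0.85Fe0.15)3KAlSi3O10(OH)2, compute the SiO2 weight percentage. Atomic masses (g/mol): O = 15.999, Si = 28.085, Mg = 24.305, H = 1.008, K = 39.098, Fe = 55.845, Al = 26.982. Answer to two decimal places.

Formula mass = 431.447 g/mol.
3 Si → 3.0000 mol SiO2 per formula unit; M(SiO2) = 60.083, so SiO2 mass = 180.249 g.
180.249/431.447 × 100 = 41.78 wt%.

41.78 wt%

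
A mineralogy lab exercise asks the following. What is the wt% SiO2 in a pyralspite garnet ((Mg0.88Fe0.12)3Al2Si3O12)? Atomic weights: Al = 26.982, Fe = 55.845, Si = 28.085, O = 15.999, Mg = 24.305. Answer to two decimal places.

Molar mass of (Mg0.88Fe0.12)3Al2Si3O12 = 2.64·24.305 + 0.36·55.845 + 2·26.982 + 3·28.085 + 12·15.999 = 414.476 g/mol.
Each formula unit contains 3 Si, equivalent to 3/1 = 3.0000 mol SiO2.
M(SiO2) = 1×28.085 + 2×15.999 = 60.083 g/mol.
Mass of SiO2 per formula unit = 3.0000 × 60.083 = 180.249 g.
SiO2 wt% = 180.249 / 414.476 × 100 = 43.49%.

43.49 wt%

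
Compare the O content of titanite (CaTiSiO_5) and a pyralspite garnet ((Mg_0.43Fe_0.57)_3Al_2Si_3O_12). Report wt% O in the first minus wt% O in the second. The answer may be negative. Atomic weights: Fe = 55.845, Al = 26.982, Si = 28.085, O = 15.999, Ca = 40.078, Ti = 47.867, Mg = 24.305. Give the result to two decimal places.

-1.20 percentage points

First mineral: 79.995 g O in 196.025 g formula = 40.81 wt% O.
Second mineral: 191.988 g O in 457.055 g formula = 42.01 wt% O.
40.81% − 42.01% gives a difference of -1.20 percentage points.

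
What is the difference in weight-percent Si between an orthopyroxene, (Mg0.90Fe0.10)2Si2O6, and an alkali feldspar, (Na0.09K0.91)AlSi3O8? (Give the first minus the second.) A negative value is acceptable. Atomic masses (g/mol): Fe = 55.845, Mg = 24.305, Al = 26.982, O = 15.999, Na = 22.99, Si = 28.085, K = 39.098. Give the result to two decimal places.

M((Mg0.90Fe0.10)2Si2O6) = 207.082 g/mol, so wt% Si = 56.170/207.082 × 100 = 27.12%.
M((Na0.09K0.91)AlSi3O8) = 276.877 g/mol, so wt% Si = 84.255/276.877 × 100 = 30.43%.
27.12 − 30.43 = -3.31 pp.

-3.31 percentage points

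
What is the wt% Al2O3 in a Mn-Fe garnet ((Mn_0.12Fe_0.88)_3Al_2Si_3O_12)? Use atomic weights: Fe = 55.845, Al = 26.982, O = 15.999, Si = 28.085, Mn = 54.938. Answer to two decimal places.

20.50 wt%

Molar mass of (Mn_0.12Fe_0.88)_3Al_2Si_3O_12 = 0.36*54.938 + 2.64*55.845 + 2*26.982 + 3*28.085 + 12*15.999 = 497.415 g/mol.
Each formula unit contains 2 Al, equivalent to 2/2 = 1.0000 mol Al2O3.
M(Al2O3) = 2×26.982 + 3×15.999 = 101.961 g/mol.
Mass of Al2O3 per formula unit = 1.0000 × 101.961 = 101.961 g.
Al2O3 wt% = 101.961 / 497.415 × 100 = 20.50%.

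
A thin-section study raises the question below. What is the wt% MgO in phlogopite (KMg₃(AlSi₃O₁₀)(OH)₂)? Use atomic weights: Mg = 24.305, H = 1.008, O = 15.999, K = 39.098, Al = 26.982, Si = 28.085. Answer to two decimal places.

Molar mass of KMg₃(AlSi₃O₁₀)(OH)₂ = 1·39.098 + 3·24.305 + 1·26.982 + 3·28.085 + 12·15.999 + 2·1.008 = 417.254 g/mol.
Each formula unit contains 3 Mg, equivalent to 3/1 = 3.0000 mol MgO.
M(MgO) = 1×24.305 + 1×15.999 = 40.304 g/mol.
Mass of MgO per formula unit = 3.0000 × 40.304 = 120.912 g.
MgO wt% = 120.912 / 417.254 × 100 = 28.98%.

28.98 wt%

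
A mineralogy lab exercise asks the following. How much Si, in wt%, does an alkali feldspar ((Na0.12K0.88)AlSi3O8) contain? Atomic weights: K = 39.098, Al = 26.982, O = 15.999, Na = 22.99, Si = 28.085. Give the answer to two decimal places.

30.48 wt%

Molar mass of (Na0.12K0.88)AlSi3O8: 0.12×22.99 + 0.88×39.098 + 1×26.982 + 3×28.085 + 8×15.999 = 276.394 g/mol.
Mass of Si per formula unit: 3 × 28.085 = 84.255 g.
Weight fraction Si = 84.255 / 276.394 = 0.3048.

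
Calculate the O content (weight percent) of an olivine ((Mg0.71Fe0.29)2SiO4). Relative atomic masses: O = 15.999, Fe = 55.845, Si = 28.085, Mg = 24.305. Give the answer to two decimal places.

Formula mass = 1.42×24.305 + 0.58×55.845 + 1×28.085 + 4×15.999 = 158.984 g/mol, of which 63.996 g is O.
So O makes up 63.996/158.984 = 0.4025 of the mass, i.e. 40.25%.

40.25 weight percent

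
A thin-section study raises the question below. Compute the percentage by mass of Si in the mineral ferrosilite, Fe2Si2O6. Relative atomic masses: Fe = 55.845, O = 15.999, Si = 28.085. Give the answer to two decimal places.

21.29 mass %

Formula mass = 2*55.845 + 2*28.085 + 6*15.999 = 263.854 g/mol, of which 56.170 g is Si.
So Si makes up 56.170/263.854 = 0.2129 of the mass, i.e. 21.29%.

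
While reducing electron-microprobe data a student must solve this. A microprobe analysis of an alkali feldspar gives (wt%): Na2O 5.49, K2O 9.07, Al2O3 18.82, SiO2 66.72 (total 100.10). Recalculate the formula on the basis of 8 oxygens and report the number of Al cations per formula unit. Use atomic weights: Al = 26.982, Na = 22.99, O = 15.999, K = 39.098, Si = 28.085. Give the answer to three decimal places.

0.998 Al apfu

5.49 wt% Na2O ÷ 61.979 g/mol = 0.08858 mol, giving 0.17716 Na and 0.08858 O.
9.07 wt% K2O ÷ 94.195 g/mol = 0.09629 mol, giving 0.19258 K and 0.09629 O.
18.82 wt% Al2O3 ÷ 101.961 g/mol = 0.18458 mol, giving 0.36916 Al and 0.55374 O.
66.72 wt% SiO2 ÷ 60.083 g/mol = 1.11046 mol, giving 1.11046 Si and 2.22092 O.
Oxygen sums to 2.95953; scaling by 8/2.95953 = 2.70313 puts the formula on 8 O.
Al: 0.36916 × 2.70313 = 0.998 atoms per formula unit.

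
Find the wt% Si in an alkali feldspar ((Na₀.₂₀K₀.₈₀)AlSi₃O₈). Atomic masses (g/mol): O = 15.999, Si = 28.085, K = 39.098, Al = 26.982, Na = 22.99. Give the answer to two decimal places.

Molar mass of (Na₀.₂₀K₀.₈₀)AlSi₃O₈: 0.20·22.99 + 0.80·39.098 + 1·26.982 + 3·28.085 + 8·15.999 = 275.105 g/mol.
Mass of Si per formula unit: 3 × 28.085 = 84.255 g.
Weight fraction Si = 84.255 / 275.105 = 0.3063.

30.63 wt%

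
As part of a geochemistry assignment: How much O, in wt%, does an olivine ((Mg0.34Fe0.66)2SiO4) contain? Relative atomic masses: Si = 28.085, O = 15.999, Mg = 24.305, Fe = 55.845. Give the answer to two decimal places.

35.10 wt%

Molar mass of (Mg0.34Fe0.66)2SiO4: 0.68*24.305 + 1.32*55.845 + 1*28.085 + 4*15.999 = 182.324 g/mol.
Mass of O per formula unit: 4 × 15.999 = 63.996 g.
Weight fraction O = 63.996 / 182.324 = 0.3510.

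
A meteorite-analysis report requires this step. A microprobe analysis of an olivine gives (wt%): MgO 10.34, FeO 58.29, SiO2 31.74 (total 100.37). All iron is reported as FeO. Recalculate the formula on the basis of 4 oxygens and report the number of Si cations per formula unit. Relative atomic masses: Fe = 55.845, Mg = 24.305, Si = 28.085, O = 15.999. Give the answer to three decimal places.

0.995 Si apfu

10.34 wt% MgO ÷ 40.304 g/mol = 0.25655 mol, giving 0.25655 Mg and 0.25655 O.
58.29 wt% FeO ÷ 71.844 g/mol = 0.81134 mol, giving 0.81134 Fe and 0.81134 O.
31.74 wt% SiO2 ÷ 60.083 g/mol = 0.52827 mol, giving 0.52827 Si and 1.05654 O.
Oxygen sums to 2.12443; scaling by 4/2.12443 = 1.88286 puts the formula on 4 O.
Si: 0.52827 × 1.88286 = 0.995 atoms per formula unit.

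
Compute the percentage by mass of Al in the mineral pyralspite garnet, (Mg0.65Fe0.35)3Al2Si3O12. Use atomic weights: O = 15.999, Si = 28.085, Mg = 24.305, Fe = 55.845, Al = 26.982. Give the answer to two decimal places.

12.37 mass %

Molar mass of (Mg0.65Fe0.35)3Al2Si3O12: 1.95×24.305 + 1.05×55.845 + 2×26.982 + 3×28.085 + 12×15.999 = 436.239 g/mol.
Mass of Al per formula unit: 2 × 26.982 = 53.964 g.
Weight fraction Al = 53.964 / 436.239 = 0.1237.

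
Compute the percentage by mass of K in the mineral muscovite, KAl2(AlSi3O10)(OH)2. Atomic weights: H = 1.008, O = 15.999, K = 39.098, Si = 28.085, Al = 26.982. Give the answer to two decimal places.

M(KAl2(AlSi3O10)(OH)2) = 398.303 g/mol.
K contributes 1 × 39.098 = 39.098 g per mole.
39.098/398.303 = 0.0982 → 9.82%.

9.82 weight percent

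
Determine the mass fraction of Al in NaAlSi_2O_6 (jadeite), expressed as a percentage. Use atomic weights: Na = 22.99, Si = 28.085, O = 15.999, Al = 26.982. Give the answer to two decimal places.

13.35 mass %

M(NaAlSi_2O_6) = 202.136 g/mol.
Al contributes 1 × 26.982 = 26.982 g per mole.
26.982/202.136 = 0.1335 → 13.35%.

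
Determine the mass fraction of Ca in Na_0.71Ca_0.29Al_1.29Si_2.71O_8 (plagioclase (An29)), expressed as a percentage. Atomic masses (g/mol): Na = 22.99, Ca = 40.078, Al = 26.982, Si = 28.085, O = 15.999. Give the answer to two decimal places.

Molar mass of Na_0.71Ca_0.29Al_1.29Si_2.71O_8: 0.71·22.99 + 0.29·40.078 + 1.29·26.982 + 2.71·28.085 + 8·15.999 = 266.855 g/mol.
Mass of Ca per formula unit: 0.29 × 40.078 = 11.623 g.
Weight fraction Ca = 11.623 / 266.855 = 0.0436.

4.36 mass %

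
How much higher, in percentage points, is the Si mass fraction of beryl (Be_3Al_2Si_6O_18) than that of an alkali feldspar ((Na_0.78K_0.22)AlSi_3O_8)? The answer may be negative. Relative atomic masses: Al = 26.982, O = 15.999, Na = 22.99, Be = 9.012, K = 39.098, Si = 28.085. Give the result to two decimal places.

Si in Be_3Al_2Si_6O_18: molar mass 537.492 g/mol; 6×28.085 = 168.510 g → 31.35 wt%.
Si in (Na_0.78K_0.22)AlSi_3O_8: molar mass 265.763 g/mol; 3×28.085 = 84.255 g → 31.70 wt%.
Difference = 31.35 − 31.70 = -0.35 percentage points.

-0.35 percentage points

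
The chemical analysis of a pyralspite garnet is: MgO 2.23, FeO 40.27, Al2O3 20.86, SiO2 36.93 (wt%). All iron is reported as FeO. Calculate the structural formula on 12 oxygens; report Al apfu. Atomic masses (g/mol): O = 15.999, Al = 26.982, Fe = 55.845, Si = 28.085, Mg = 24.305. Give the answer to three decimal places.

1.997 Al apfu

MgO: 2.23/40.304 = 0.05533 mol → 0.05533 mol Mg, 0.05533 mol O.
FeO: 40.27/71.844 = 0.56052 mol → 0.56052 mol Fe, 0.56052 mol O.
Al2O3: 20.86/101.961 = 0.20459 mol → 0.40918 mol Al, 0.61377 mol O.
SiO2: 36.93/60.083 = 0.61465 mol → 0.61465 mol Si, 1.22930 mol O.
Total oxygen = 2.45892 mol. Normalization factor = 12/2.45892 = 4.88019.
Al per 12 O = 0.40918 × 4.88019 = 1.997.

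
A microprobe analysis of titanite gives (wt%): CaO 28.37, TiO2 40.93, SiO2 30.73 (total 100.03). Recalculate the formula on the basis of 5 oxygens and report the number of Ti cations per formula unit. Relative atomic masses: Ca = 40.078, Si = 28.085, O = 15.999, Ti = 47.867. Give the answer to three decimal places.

CaO (M=56.077): mol = 0.50591; Ca = 0.50591, O = 0.50591.
TiO2 (M=79.865): mol = 0.51249; Ti = 0.51249, O = 1.02498.
SiO2 (M=60.083): mol = 0.51146; Si = 0.51146, O = 1.02292.
ΣO = 2.55381; factor = 5/ΣO = 1.95786.
Ti apfu = 0.51249 × 1.95786 = 1.003.

1.003 Ti apfu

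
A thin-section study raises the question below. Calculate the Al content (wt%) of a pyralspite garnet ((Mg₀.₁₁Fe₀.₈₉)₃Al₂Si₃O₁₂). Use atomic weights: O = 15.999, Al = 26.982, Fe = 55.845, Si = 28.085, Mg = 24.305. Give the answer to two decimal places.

11.07 wt%

Formula mass = 0.33·24.305 + 2.67·55.845 + 2·26.982 + 3·28.085 + 12·15.999 = 487.334 g/mol, of which 53.964 g is Al.
So Al makes up 53.964/487.334 = 0.1107 of the mass, i.e. 11.07%.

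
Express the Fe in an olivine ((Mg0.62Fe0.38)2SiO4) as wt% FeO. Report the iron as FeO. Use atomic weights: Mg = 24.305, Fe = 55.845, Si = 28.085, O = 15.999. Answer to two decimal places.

Formula mass = 164.661 g/mol.
0.76 Fe → 0.7600 mol FeO per formula unit; M(FeO) = 71.844, so FeO mass = 54.601 g.
54.601/164.661 × 100 = 33.16 wt%.

33.16 wt%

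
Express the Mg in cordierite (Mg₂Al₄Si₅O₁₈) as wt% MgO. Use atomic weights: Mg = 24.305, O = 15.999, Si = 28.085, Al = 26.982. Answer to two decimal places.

M(Mg₂Al₄Si₅O₁₈) = 584.945 g/mol; M(MgO) = 40.304 g/mol.
Moles MgO per formula unit = 2 Mg ÷ 1 = 2.0000.
MgO fraction = (2.0000 × 40.304) / 584.945 = 80.608/584.945 = 0.1378.

13.78 wt%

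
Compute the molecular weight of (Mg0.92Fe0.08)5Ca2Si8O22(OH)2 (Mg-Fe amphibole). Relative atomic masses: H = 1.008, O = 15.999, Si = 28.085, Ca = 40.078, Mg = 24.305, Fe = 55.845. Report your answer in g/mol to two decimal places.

824.97 g/mol

Mg: 4.60 × 24.305 = 111.8030
Fe: 0.40 × 55.845 = 22.3380
Ca: 2 × 40.078 = 80.1560
Si: 8 × 28.085 = 224.6800
O: 24 × 15.999 = 383.9760
H: 2 × 1.008 = 2.0160
Summing the contributions gives the formula mass.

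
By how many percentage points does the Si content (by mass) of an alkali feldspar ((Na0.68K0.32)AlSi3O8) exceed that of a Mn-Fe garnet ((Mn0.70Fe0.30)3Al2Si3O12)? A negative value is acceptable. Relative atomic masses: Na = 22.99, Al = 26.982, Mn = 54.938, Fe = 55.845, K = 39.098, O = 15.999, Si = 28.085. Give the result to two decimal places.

Si in (Na0.68K0.32)AlSi3O8: molar mass 267.374 g/mol; 3×28.085 = 84.255 g → 31.51 wt%.
Si in (Mn0.70Fe0.30)3Al2Si3O12: molar mass 495.837 g/mol; 3×28.085 = 84.255 g → 16.99 wt%.
Difference = 31.51 − 16.99 = 14.52 percentage points.

14.52 percentage points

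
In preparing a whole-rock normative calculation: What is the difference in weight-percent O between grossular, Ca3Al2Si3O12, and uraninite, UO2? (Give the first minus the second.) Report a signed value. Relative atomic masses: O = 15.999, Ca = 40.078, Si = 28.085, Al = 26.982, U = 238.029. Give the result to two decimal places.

30.77 percentage points

First mineral: 191.988 g O in 450.441 g formula = 42.62 wt% O.
Second mineral: 31.998 g O in 270.027 g formula = 11.85 wt% O.
42.62% − 11.85% gives a difference of 30.77 percentage points.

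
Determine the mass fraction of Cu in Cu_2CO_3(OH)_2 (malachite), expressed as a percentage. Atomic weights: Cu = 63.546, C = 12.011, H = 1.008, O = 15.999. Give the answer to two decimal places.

Formula mass = 2×63.546 + 1×12.011 + 5×15.999 + 2×1.008 = 221.114 g/mol, of which 127.092 g is Cu.
So Cu makes up 127.092/221.114 = 0.5748 of the mass, i.e. 57.48%.

57.48 mass %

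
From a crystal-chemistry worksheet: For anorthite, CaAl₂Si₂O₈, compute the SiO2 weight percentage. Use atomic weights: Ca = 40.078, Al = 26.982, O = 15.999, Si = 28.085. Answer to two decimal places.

Formula mass = 278.204 g/mol.
2 Si → 2.0000 mol SiO2 per formula unit; M(SiO2) = 60.083, so SiO2 mass = 120.166 g.
120.166/278.204 × 100 = 43.19 wt%.

43.19 wt%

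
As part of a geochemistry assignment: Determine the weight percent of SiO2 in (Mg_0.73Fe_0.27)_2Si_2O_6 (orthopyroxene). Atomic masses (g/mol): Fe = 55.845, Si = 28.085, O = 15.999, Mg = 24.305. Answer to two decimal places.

55.17 wt%

Formula mass = 217.806 g/mol.
2 Si → 2.0000 mol SiO2 per formula unit; M(SiO2) = 60.083, so SiO2 mass = 120.166 g.
120.166/217.806 × 100 = 55.17 wt%.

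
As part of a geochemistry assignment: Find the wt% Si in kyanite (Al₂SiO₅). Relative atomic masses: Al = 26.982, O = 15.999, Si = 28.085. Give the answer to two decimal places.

M(Al₂SiO₅) = 162.044 g/mol.
Si contributes 1 × 28.085 = 28.085 g per mole.
28.085/162.044 = 0.1733 → 17.33%.

17.33 wt%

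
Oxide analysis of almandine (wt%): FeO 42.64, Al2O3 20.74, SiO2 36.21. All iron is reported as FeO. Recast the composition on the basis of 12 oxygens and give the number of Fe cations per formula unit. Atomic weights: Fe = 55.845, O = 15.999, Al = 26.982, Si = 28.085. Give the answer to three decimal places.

FeO: 42.64/71.844 = 0.59351 mol → 0.59351 mol Fe, 0.59351 mol O.
Al2O3: 20.74/101.961 = 0.20341 mol → 0.40682 mol Al, 0.61023 mol O.
SiO2: 36.21/60.083 = 0.60267 mol → 0.60267 mol Si, 1.20534 mol O.
Total oxygen = 2.40908 mol. Normalization factor = 12/2.40908 = 4.98115.
Fe per 12 O = 0.59351 × 4.98115 = 2.956.

2.956 Fe apfu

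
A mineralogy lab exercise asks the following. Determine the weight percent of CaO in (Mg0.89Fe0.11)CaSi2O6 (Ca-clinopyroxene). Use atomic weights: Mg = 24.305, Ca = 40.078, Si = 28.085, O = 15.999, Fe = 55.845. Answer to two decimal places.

25.49 wt%

Molar mass of (Mg0.89Fe0.11)CaSi2O6 = 0.89·24.305 + 0.11·55.845 + 1·40.078 + 2·28.085 + 6·15.999 = 220.016 g/mol.
Each formula unit contains 1 Ca, equivalent to 1/1 = 1.0000 mol CaO.
M(CaO) = 1×40.078 + 1×15.999 = 56.077 g/mol.
Mass of CaO per formula unit = 1.0000 × 56.077 = 56.077 g.
CaO wt% = 56.077 / 220.016 × 100 = 25.49%.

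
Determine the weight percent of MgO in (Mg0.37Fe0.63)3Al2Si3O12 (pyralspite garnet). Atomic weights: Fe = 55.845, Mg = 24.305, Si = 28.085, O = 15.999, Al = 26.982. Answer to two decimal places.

9.67 wt%

M((Mg0.37Fe0.63)3Al2Si3O12) = 462.733 g/mol; M(MgO) = 40.304 g/mol.
Moles MgO per formula unit = 1.11 Mg ÷ 1 = 1.1100.
MgO fraction = (1.1100 × 40.304) / 462.733 = 44.737/462.733 = 0.0967.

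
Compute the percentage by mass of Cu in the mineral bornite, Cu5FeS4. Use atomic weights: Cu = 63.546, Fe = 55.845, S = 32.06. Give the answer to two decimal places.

63.32 weight percent

Formula mass = 5·63.546 + 1·55.845 + 4·32.06 = 501.815 g/mol, of which 317.730 g is Cu.
So Cu makes up 317.730/501.815 = 0.6332 of the mass, i.e. 63.32%.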